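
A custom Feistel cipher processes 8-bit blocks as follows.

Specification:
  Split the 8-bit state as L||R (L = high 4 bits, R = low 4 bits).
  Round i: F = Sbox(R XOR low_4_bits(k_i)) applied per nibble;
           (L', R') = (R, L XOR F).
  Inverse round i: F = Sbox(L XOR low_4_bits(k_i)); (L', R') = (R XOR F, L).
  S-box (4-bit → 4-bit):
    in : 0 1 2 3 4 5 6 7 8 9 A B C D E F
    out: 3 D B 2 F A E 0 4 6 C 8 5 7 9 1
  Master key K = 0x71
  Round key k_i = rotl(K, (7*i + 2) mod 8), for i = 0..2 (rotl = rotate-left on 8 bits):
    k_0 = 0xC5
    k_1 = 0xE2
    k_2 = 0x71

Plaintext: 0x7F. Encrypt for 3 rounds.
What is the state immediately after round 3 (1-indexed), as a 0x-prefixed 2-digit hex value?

s_0 = plaintext = 0x7F
s_1 = Round(s_0, k_0) = 0xFB
s_2 = Round(s_1, k_1) = 0xB9
s_3 = Round(s_2, k_2) = 0x9F

0x9F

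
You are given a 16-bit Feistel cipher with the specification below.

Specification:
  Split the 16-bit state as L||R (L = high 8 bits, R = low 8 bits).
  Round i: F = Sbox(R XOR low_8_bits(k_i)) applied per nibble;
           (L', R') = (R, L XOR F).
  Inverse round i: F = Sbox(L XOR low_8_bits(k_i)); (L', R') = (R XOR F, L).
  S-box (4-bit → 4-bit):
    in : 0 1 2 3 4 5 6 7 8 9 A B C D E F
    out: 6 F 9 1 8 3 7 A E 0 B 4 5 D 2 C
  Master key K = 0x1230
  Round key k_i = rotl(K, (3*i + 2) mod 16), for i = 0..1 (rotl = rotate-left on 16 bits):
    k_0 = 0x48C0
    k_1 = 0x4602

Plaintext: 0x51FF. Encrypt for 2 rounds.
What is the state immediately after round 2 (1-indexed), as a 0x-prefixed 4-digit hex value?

0x4D73

s_0 = plaintext = 0x51FF
s_1 = Round(s_0, k_0) = 0xFF4D
s_2 = Round(s_1, k_1) = 0x4D73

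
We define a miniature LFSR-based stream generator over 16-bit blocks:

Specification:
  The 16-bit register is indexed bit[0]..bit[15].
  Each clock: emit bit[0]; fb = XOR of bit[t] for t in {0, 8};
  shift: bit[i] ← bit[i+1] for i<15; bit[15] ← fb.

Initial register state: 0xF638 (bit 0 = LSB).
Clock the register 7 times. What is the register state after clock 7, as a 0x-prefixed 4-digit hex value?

reg_0 = 0xF638
clock 1: out=0, reg = 0x7B1C
clock 2: out=0, reg = 0xBD8E
clock 3: out=0, reg = 0xDEC7
clock 4: out=1, reg = 0xEF63
clock 5: out=1, reg = 0x77B1
clock 6: out=1, reg = 0x3BD8
clock 7: out=0, reg = 0x9DEC

0x9DEC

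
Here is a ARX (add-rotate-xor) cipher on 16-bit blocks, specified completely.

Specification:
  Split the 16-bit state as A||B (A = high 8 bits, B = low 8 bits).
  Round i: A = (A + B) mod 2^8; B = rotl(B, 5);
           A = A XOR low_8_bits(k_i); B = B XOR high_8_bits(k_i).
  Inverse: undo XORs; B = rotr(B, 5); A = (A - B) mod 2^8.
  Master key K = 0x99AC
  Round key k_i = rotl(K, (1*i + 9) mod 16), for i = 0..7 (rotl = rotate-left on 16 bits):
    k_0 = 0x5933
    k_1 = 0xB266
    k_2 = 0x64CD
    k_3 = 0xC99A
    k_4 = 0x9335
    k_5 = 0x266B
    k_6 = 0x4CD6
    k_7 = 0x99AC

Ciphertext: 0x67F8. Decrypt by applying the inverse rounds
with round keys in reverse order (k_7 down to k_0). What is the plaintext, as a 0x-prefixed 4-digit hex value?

0x278B

s_0 = ciphertext = 0x67F8
s_1 = InvRound(s_0, k_7) = 0xC00B
s_2 = InvRound(s_1, k_6) = 0xDC3A
s_3 = InvRound(s_2, k_5) = 0xD7E0
s_4 = InvRound(s_3, k_4) = 0x479B
s_5 = InvRound(s_4, k_3) = 0x4B92
s_6 = InvRound(s_5, k_2) = 0xCFB7
s_7 = InvRound(s_6, k_1) = 0x8128
s_8 = InvRound(s_7, k_0) = 0x278B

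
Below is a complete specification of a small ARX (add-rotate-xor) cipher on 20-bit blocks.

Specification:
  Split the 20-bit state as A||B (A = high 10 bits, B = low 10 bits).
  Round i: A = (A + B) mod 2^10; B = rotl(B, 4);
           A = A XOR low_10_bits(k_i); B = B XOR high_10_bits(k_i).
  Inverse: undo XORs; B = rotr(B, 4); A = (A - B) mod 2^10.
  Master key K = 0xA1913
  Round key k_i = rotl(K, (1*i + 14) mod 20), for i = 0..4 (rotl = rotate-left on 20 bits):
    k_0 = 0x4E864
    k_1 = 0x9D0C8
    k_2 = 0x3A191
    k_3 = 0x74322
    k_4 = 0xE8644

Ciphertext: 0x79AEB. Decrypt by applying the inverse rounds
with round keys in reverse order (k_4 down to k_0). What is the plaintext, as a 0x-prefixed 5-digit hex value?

0x45336

s_0 = ciphertext = 0x79AEB
s_1 = InvRound(s_0, k_4) = 0x43A94
s_2 = InvRound(s_1, k_3) = 0x3E134
s_3 = InvRound(s_2, k_2) = 0x9331D
s_4 = InvRound(s_3, k_1) = 0x0BA56
s_5 = InvRound(s_4, k_0) = 0x45336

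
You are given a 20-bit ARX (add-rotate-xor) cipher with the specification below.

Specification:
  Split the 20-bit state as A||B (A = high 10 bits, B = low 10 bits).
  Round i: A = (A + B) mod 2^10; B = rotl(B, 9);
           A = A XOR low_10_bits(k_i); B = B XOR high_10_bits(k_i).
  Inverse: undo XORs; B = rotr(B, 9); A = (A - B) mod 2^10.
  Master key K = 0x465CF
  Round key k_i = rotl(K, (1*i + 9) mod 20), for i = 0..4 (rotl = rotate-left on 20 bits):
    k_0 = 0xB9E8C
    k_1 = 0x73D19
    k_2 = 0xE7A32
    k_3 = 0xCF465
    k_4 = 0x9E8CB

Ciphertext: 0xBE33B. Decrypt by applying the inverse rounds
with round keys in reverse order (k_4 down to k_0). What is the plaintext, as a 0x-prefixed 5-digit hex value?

s_0 = ciphertext = 0xBE33B
s_1 = InvRound(s_0, k_4) = 0xEC682
s_2 = InvRound(s_1, k_3) = 0x15B7E
s_3 = InvRound(s_2, k_2) = 0x291C0
s_4 = InvRound(s_3, k_1) = 0x67C1E
s_5 = InvRound(s_4, k_0) = 0x481F3

0x481F3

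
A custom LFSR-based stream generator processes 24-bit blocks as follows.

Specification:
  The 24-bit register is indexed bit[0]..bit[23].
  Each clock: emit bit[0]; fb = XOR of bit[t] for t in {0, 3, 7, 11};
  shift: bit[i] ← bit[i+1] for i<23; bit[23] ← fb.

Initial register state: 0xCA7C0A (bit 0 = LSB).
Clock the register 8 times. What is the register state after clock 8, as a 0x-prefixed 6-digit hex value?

0x3CCA7C

reg_0 = 0xCA7C0A
clock 1: out=0, reg = 0x653E05
clock 2: out=1, reg = 0x329F02
clock 3: out=0, reg = 0x994F81
clock 4: out=1, reg = 0xCCA7C0
clock 5: out=0, reg = 0xE653E0
clock 6: out=0, reg = 0xF329F0
clock 7: out=0, reg = 0x7994F8
clock 8: out=0, reg = 0x3CCA7C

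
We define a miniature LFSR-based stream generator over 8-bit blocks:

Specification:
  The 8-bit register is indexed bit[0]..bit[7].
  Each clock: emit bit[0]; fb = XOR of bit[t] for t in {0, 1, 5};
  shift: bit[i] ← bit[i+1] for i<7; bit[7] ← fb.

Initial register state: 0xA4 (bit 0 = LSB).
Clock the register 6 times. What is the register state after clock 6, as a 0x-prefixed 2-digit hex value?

0xAE

reg_0 = 0xA4
clock 1: out=0, reg = 0xD2
clock 2: out=0, reg = 0xE9
clock 3: out=1, reg = 0x74
clock 4: out=0, reg = 0xBA
clock 5: out=0, reg = 0x5D
clock 6: out=1, reg = 0xAE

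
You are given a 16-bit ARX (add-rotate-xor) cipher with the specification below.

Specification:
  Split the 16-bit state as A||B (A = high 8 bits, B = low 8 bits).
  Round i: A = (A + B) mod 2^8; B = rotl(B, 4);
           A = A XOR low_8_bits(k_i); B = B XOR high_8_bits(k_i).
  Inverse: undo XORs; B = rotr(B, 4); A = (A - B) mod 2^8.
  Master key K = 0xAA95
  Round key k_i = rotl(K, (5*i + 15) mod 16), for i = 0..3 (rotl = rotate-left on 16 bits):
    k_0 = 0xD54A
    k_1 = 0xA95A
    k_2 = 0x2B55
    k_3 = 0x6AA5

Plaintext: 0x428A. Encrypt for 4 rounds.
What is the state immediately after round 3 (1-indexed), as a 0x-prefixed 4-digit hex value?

0x82CC

s_0 = plaintext = 0x428A
s_1 = Round(s_0, k_0) = 0x867D
s_2 = Round(s_1, k_1) = 0x597E
s_3 = Round(s_2, k_2) = 0x82CC
s_4 = Round(s_3, k_3) = 0xEBA6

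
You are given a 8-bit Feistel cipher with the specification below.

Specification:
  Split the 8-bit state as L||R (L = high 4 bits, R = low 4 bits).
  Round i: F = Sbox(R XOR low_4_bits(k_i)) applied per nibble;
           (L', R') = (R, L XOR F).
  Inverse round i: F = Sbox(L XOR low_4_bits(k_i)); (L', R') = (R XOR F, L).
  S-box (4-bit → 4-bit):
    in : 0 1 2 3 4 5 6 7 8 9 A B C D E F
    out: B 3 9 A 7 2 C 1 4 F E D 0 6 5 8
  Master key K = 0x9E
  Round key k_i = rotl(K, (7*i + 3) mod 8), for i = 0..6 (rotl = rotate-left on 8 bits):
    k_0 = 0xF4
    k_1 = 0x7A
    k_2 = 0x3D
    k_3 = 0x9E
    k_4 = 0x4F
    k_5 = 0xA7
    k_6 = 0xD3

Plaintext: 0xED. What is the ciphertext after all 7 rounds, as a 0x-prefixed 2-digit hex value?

s_0 = plaintext = 0xED
s_1 = Round(s_0, k_0) = 0xD1
s_2 = Round(s_1, k_1) = 0x10
s_3 = Round(s_2, k_2) = 0x07
s_4 = Round(s_3, k_3) = 0x7F
s_5 = Round(s_4, k_4) = 0xFC
s_6 = Round(s_5, k_5) = 0xC2
s_7 = Round(s_6, k_6) = 0x2F

0x2F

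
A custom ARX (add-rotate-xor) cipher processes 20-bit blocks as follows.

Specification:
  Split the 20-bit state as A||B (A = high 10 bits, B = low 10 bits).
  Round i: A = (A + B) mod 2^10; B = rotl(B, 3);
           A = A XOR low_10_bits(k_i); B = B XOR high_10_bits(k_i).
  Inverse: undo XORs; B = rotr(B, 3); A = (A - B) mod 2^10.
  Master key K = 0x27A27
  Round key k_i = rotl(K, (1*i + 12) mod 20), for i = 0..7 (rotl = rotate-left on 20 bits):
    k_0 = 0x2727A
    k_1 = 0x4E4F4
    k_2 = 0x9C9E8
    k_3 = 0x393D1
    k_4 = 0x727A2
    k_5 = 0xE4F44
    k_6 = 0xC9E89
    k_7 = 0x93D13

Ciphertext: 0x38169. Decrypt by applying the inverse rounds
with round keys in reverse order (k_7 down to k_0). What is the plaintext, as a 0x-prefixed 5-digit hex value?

0xC9C1B

s_0 = ciphertext = 0x38169
s_1 = InvRound(s_0, k_7) = 0xA3F64
s_2 = InvRound(s_1, k_6) = 0x9F988
s_3 = InvRound(s_2, k_5) = 0xDDDC3
s_4 = InvRound(s_3, k_4) = 0xF5101
s_5 = InvRound(s_4, k_3) = 0x526BC
s_6 = InvRound(s_5, k_2) = 0x62319
s_7 = InvRound(s_6, k_1) = 0x4E044
s_8 = InvRound(s_7, k_0) = 0xC9C1B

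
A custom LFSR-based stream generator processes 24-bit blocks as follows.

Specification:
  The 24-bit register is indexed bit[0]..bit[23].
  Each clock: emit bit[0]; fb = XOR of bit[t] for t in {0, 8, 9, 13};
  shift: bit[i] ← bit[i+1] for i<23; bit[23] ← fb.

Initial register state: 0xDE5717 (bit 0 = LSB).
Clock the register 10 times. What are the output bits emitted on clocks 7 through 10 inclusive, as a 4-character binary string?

reg_0 = 0xDE5717
clock 1: out=1, reg = 0xEF2B8B
clock 2: out=1, reg = 0x7795C5
clock 3: out=1, reg = 0x3BCAE2
clock 4: out=0, reg = 0x9DE571
clock 5: out=1, reg = 0xCEF2B8
clock 6: out=0, reg = 0x67795C
clock 7: out=0, reg = 0x33BCAE
clock 8: out=0, reg = 0x99DE57
clock 9: out=1, reg = 0x4CEF2B
clock 10: out=1, reg = 0x267795

0011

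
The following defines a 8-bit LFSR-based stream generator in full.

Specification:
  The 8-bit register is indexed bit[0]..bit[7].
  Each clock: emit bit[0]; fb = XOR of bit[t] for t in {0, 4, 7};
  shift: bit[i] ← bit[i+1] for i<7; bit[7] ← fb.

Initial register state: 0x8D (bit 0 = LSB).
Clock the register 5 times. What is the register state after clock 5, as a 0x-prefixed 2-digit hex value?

0xE4

reg_0 = 0x8D
clock 1: out=1, reg = 0x46
clock 2: out=0, reg = 0x23
clock 3: out=1, reg = 0x91
clock 4: out=1, reg = 0xC8
clock 5: out=0, reg = 0xE4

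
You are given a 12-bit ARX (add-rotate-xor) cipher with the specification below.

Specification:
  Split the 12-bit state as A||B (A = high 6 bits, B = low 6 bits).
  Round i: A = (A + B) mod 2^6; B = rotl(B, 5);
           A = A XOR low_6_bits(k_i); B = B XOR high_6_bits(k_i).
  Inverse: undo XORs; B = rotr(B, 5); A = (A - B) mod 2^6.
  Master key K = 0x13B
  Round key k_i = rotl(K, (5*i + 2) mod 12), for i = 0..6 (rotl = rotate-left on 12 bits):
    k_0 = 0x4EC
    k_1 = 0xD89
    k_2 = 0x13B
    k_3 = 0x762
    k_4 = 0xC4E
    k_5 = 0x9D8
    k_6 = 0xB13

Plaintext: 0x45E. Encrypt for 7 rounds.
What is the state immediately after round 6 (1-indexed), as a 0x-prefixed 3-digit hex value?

s_0 = plaintext = 0x45E
s_1 = Round(s_0, k_0) = 0x0DC
s_2 = Round(s_1, k_1) = 0x5B8
s_3 = Round(s_2, k_2) = 0xD58
s_4 = Round(s_3, k_3) = 0xBD1
s_5 = Round(s_4, k_4) = 0x399
s_6 = Round(s_5, k_5) = 0xFCB
s_7 = Round(s_6, k_6) = 0x649

0xFCB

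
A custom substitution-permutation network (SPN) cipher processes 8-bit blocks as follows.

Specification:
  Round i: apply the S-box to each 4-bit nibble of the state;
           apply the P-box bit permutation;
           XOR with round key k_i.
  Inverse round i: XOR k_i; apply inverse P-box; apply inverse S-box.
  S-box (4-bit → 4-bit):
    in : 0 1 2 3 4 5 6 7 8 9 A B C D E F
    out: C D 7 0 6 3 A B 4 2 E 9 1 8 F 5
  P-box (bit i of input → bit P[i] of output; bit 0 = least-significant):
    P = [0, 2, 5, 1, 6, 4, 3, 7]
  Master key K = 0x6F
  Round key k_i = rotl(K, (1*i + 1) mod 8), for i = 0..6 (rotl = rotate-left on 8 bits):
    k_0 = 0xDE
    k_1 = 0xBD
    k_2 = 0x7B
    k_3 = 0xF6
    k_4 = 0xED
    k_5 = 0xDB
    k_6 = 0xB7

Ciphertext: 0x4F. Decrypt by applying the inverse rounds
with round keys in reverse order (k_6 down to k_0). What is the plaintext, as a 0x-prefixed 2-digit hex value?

0x75

s_0 = ciphertext = 0x4F
s_1 = InvRound(s_0, k_6) = 0xE8
s_2 = InvRound(s_1, k_5) = 0x91
s_3 = InvRound(s_2, k_4) = 0x24
s_4 = InvRound(s_3, k_3) = 0x7D
s_5 = InvRound(s_4, k_2) = 0x36
s_6 = InvRound(s_5, k_1) = 0x0B
s_7 = InvRound(s_6, k_0) = 0x75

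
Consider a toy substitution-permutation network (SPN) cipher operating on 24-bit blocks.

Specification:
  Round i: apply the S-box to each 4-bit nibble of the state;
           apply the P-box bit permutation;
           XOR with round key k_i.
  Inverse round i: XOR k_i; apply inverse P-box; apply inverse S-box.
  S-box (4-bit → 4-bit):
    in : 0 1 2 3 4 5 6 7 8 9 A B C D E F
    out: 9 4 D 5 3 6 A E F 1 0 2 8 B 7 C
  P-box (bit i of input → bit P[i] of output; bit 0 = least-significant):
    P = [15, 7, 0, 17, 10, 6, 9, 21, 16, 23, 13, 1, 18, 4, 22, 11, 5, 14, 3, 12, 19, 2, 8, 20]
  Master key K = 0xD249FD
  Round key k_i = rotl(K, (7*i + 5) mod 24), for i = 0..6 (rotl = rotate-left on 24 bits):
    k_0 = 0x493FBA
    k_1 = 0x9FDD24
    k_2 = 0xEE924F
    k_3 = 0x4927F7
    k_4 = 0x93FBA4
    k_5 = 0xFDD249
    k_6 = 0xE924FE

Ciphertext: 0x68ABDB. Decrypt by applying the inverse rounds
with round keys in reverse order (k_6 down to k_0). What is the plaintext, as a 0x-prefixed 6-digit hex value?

0xEAC18D

s_0 = ciphertext = 0x68ABDB
s_1 = InvRound(s_0, k_6) = 0x59C433
s_2 = InvRound(s_1, k_5) = 0xA2468A
s_3 = InvRound(s_2, k_4) = 0x72C209
s_4 = InvRound(s_3, k_3) = 0x8EB2DD
s_5 = InvRound(s_4, k_2) = 0xAA5FCB
s_6 = InvRound(s_5, k_1) = 0x63907E
s_7 = InvRound(s_6, k_0) = 0xEAC18D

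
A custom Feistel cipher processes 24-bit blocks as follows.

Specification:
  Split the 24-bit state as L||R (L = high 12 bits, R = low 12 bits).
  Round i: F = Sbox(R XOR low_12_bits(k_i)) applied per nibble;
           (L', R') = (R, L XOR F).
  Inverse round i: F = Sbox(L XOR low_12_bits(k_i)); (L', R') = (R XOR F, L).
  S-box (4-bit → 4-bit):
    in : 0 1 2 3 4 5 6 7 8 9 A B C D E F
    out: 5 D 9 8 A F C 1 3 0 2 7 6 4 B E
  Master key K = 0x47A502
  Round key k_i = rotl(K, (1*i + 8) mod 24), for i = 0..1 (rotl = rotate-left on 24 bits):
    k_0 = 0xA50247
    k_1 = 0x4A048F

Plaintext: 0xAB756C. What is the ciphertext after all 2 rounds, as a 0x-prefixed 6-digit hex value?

0xB20B42

s_0 = plaintext = 0xAB756C
s_1 = Round(s_0, k_0) = 0x56CB20
s_2 = Round(s_1, k_1) = 0xB20B42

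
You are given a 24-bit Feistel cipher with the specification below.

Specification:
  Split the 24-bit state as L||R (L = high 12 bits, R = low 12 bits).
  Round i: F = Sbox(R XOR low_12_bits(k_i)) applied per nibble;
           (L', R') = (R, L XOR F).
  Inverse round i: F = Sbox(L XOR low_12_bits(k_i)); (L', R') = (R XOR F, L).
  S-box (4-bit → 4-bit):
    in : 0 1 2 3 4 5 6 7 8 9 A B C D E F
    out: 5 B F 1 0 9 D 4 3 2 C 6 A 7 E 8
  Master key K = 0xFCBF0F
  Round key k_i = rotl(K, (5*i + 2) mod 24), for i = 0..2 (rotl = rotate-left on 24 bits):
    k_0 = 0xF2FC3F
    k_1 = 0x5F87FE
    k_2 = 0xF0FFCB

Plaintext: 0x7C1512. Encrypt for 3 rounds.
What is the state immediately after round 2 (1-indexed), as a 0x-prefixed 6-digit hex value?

s_0 = plaintext = 0x7C1512
s_1 = Round(s_0, k_0) = 0x512536
s_2 = Round(s_1, k_1) = 0x536AB1
s_3 = Round(s_2, k_2) = 0xAB1C7A

0x536AB1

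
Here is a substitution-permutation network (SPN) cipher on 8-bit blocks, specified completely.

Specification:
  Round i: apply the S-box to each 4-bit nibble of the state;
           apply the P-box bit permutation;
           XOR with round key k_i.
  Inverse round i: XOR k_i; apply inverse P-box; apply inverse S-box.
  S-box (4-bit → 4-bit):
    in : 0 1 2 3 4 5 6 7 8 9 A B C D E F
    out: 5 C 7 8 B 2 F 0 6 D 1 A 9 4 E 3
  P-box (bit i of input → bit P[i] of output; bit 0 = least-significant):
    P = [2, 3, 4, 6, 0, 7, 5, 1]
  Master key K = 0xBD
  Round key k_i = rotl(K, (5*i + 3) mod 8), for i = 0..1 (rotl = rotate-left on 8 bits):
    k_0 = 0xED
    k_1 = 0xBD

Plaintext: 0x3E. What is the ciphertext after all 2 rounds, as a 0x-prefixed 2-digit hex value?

0x3F

s_0 = plaintext = 0x3E
s_1 = Round(s_0, k_0) = 0xB7
s_2 = Round(s_1, k_1) = 0x3F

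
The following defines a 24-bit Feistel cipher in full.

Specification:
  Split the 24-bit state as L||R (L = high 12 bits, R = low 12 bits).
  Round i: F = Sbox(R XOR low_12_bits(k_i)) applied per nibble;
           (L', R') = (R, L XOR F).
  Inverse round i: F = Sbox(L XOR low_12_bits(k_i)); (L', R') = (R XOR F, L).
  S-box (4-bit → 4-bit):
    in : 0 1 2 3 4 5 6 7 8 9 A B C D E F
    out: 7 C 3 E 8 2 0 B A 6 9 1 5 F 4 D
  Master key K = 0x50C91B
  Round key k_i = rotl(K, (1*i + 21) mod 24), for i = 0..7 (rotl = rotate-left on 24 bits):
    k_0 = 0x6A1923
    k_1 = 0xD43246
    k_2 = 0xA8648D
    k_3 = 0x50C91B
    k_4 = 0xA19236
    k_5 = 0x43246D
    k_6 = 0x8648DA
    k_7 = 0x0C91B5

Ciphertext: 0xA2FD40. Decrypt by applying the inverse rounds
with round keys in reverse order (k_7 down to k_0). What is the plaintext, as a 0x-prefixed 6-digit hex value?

0xE581EC

s_0 = ciphertext = 0xA2FD40
s_1 = InvRound(s_0, k_7) = 0xC29A2F
s_2 = InvRound(s_1, k_6) = 0x2F1C29
s_3 = InvRound(s_2, k_5) = 0xC4C2F1
s_4 = InvRound(s_3, k_4) = 0x648C4C
s_5 = InvRound(s_4, k_3) = 0x162648
s_6 = InvRound(s_5, k_2) = 0x405162
s_7 = InvRound(s_6, k_1) = 0x1EC405
s_8 = InvRound(s_7, k_0) = 0xE581EC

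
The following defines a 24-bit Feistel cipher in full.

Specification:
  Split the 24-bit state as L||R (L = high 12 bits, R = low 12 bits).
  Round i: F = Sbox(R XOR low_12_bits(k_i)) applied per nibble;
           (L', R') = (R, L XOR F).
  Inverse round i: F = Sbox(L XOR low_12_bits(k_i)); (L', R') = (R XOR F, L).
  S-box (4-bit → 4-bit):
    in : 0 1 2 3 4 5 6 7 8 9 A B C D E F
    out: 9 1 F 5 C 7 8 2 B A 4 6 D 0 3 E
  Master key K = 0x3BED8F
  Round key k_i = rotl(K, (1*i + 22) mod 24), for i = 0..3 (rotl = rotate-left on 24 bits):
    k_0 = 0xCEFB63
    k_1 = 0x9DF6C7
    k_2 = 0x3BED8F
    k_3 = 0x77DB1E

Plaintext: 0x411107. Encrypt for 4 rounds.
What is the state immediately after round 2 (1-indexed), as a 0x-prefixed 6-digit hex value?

0x09D973

s_0 = plaintext = 0x411107
s_1 = Round(s_0, k_0) = 0x10709D
s_2 = Round(s_1, k_1) = 0x09D973
s_3 = Round(s_2, k_2) = 0x973C70
s_4 = Round(s_3, k_3) = 0xC70BF0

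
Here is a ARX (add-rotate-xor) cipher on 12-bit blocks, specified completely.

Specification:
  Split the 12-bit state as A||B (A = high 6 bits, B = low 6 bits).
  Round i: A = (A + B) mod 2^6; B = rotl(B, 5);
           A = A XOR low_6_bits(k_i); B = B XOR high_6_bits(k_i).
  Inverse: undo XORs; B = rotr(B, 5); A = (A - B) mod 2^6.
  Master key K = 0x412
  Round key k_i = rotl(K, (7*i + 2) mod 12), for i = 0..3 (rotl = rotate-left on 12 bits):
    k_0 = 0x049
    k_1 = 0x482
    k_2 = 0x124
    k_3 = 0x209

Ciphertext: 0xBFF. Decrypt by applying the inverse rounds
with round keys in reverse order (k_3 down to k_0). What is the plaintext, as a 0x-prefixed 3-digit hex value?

0x9D6

s_0 = ciphertext = 0xBFF
s_1 = InvRound(s_0, k_3) = 0xDEF
s_2 = InvRound(s_1, k_2) = 0xF17
s_3 = InvRound(s_2, k_1) = 0xD0A
s_4 = InvRound(s_3, k_0) = 0x9D6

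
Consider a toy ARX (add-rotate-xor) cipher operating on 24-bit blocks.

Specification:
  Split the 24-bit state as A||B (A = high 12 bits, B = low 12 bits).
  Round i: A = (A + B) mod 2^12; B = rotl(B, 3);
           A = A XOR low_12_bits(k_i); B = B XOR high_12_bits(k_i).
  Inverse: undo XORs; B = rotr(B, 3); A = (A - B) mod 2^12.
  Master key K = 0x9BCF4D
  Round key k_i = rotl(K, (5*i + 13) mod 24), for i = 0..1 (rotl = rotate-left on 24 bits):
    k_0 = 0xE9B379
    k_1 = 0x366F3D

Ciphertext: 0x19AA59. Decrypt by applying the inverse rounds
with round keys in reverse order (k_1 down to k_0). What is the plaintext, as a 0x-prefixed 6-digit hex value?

s_0 = ciphertext = 0x19AA59
s_1 = InvRound(s_0, k_1) = 0xF80F27
s_2 = InvRound(s_1, k_0) = 0x4C2837

0x4C2837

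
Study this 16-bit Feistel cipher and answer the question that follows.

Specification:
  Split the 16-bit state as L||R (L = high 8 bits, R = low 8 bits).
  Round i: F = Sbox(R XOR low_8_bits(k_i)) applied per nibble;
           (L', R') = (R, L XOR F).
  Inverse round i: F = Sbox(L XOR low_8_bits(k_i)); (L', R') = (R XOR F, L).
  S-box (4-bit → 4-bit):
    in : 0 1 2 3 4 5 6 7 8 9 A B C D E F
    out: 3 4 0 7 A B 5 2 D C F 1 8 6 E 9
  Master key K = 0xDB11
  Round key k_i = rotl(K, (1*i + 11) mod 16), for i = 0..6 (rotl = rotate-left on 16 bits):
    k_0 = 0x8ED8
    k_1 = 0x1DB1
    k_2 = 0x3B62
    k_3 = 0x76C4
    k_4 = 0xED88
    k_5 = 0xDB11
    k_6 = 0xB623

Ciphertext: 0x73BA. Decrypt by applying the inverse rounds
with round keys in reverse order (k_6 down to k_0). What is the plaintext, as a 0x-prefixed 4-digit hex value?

s_0 = ciphertext = 0x73BA
s_1 = InvRound(s_0, k_6) = 0x0973
s_2 = InvRound(s_1, k_5) = 0x3E09
s_3 = InvRound(s_2, k_4) = 0x1C3E
s_4 = InvRound(s_3, k_3) = 0x531C
s_5 = InvRound(s_4, k_2) = 0x6853
s_6 = InvRound(s_5, k_1) = 0x3F68
s_7 = InvRound(s_6, k_0) = 0x8A3F

0x8A3F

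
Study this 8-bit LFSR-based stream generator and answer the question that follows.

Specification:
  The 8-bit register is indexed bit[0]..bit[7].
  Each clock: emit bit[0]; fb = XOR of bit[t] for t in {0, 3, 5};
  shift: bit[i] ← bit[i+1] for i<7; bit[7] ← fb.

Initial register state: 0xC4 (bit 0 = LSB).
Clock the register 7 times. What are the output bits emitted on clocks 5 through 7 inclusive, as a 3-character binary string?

001

reg_0 = 0xC4
clock 1: out=0, reg = 0x62
clock 2: out=0, reg = 0xB1
clock 3: out=1, reg = 0x58
clock 4: out=0, reg = 0xAC
clock 5: out=0, reg = 0x56
clock 6: out=0, reg = 0x2B
clock 7: out=1, reg = 0x95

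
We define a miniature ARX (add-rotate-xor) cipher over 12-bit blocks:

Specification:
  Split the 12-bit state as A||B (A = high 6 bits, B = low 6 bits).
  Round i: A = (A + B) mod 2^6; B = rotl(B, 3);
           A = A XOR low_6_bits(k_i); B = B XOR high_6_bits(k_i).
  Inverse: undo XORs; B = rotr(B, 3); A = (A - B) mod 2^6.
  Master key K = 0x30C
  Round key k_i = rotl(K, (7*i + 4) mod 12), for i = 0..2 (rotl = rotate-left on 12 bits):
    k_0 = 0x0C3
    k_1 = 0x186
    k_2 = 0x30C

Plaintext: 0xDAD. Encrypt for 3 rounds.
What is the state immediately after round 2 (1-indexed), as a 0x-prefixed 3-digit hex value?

0x233

s_0 = plaintext = 0xDAD
s_1 = Round(s_0, k_0) = 0x82E
s_2 = Round(s_1, k_1) = 0x233
s_3 = Round(s_2, k_2) = 0xDD2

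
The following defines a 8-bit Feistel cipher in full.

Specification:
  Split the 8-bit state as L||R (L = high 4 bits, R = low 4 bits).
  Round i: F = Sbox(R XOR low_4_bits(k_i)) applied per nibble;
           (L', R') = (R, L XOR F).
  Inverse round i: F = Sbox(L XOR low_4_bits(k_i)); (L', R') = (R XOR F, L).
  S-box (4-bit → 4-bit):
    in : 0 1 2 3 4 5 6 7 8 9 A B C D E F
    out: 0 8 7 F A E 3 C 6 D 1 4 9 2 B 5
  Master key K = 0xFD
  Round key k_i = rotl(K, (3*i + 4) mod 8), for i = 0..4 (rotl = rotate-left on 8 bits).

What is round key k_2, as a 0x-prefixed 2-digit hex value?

0xF7

K = 0xFD
k_0 = rotl(K, (3*0+4) mod 8) = rotl(K, 4) = 0xDF
k_1 = rotl(K, (3*1+4) mod 8) = rotl(K, 7) = 0xFE
k_2 = rotl(K, (3*2+4) mod 8) = rotl(K, 2) = 0xF7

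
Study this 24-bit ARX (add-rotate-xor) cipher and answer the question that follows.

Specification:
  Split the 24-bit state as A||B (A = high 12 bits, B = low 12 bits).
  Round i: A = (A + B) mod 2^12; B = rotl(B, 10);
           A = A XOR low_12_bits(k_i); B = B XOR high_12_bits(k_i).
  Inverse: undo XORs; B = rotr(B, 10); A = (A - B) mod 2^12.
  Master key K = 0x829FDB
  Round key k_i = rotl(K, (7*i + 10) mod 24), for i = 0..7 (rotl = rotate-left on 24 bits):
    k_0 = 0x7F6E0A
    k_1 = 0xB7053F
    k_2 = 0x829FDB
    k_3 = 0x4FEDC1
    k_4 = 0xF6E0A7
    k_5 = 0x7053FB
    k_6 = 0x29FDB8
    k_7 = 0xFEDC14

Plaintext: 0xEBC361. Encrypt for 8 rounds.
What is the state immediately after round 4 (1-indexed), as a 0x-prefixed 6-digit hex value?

0xB749CF

s_0 = plaintext = 0xEBC361
s_1 = Round(s_0, k_0) = 0xC1732E
s_2 = Round(s_1, k_1) = 0xA7A3BB
s_3 = Round(s_2, k_2) = 0x1EE4C7
s_4 = Round(s_3, k_3) = 0xB749CF
s_5 = Round(s_4, k_4) = 0x5E411D
s_6 = Round(s_5, k_5) = 0x4FA342
s_7 = Round(s_6, k_6) = 0x584A4F
s_8 = Round(s_7, k_7) = 0x3C717E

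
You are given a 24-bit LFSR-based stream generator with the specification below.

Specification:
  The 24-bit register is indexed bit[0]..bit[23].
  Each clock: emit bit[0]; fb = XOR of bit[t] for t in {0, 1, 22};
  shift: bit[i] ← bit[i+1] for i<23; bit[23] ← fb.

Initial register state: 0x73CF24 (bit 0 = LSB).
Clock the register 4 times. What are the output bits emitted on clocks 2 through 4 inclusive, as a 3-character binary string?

reg_0 = 0x73CF24
clock 1: out=0, reg = 0xB9E792
clock 2: out=0, reg = 0xDCF3C9
clock 3: out=1, reg = 0x6E79E4
clock 4: out=0, reg = 0xB73CF2

010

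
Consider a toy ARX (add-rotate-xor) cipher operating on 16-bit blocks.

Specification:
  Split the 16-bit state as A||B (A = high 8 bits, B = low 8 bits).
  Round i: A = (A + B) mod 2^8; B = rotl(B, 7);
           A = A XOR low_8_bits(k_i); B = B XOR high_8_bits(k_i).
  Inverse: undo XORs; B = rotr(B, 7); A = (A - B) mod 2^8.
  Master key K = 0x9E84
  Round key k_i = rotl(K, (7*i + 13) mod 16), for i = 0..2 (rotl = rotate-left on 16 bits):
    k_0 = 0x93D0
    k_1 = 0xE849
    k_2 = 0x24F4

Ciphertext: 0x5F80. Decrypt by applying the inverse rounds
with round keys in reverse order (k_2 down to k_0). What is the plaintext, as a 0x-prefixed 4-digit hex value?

s_0 = ciphertext = 0x5F80
s_1 = InvRound(s_0, k_2) = 0x6249
s_2 = InvRound(s_1, k_1) = 0xE843
s_3 = InvRound(s_2, k_0) = 0x97A1

0x97A1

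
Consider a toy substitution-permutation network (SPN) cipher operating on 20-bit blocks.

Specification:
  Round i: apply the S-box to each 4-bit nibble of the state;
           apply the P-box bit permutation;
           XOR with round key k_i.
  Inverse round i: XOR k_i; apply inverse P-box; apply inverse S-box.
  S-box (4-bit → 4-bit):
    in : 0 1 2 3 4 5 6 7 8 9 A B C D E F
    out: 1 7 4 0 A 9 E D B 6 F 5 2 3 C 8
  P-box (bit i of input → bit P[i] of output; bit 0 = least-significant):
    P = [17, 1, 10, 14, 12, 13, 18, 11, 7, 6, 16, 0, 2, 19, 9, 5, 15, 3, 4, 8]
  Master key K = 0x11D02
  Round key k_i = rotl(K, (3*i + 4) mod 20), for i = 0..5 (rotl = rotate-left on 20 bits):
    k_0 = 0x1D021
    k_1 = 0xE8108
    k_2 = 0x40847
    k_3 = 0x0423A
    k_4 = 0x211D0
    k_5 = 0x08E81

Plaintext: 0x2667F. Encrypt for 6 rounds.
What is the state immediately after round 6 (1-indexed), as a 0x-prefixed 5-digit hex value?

0xB32CC

s_0 = plaintext = 0x2667F
s_1 = Round(s_0, k_0) = 0xC8A50
s_2 = Round(s_1, k_1) = 0x599E5
s_3 = Round(s_2, k_2) = 0xBC307
s_4 = Round(s_3, k_3) = 0xA962A
s_5 = Round(s_4, k_4) = 0xDD68B
s_6 = Round(s_5, k_5) = 0xB32CC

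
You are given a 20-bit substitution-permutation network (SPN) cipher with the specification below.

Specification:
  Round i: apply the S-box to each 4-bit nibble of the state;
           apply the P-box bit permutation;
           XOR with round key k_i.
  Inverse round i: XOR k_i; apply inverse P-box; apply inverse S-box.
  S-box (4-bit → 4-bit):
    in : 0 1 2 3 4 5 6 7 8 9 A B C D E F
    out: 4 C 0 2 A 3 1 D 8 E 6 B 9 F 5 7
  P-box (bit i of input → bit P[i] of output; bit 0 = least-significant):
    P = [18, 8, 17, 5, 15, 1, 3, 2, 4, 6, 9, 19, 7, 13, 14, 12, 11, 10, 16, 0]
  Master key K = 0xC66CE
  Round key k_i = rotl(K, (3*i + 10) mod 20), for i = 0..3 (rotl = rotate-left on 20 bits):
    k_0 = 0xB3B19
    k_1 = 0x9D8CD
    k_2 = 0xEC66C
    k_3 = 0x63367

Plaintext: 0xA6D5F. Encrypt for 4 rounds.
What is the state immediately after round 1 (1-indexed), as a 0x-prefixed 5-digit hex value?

s_0 = plaintext = 0xA6D5F
s_1 = Round(s_0, k_0) = 0x4BCCB
s_2 = Round(s_1, k_1) = 0x56D78
s_3 = Round(s_2, k_2) = 0x64890
s_4 = Round(s_3, k_3) = 0xC0B69

0x4BCCB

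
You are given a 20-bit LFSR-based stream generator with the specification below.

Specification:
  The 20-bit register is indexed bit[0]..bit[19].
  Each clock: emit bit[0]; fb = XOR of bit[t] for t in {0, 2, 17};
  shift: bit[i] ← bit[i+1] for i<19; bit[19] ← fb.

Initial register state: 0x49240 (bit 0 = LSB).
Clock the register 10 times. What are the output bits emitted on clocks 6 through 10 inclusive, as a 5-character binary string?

reg_0 = 0x49240
clock 1: out=0, reg = 0x24920
clock 2: out=0, reg = 0x92490
clock 3: out=0, reg = 0x49248
clock 4: out=0, reg = 0x24924
clock 5: out=0, reg = 0x12492
clock 6: out=0, reg = 0x09249
clock 7: out=1, reg = 0x84924
clock 8: out=0, reg = 0xC2492
clock 9: out=0, reg = 0x61249
clock 10: out=1, reg = 0x30924

01001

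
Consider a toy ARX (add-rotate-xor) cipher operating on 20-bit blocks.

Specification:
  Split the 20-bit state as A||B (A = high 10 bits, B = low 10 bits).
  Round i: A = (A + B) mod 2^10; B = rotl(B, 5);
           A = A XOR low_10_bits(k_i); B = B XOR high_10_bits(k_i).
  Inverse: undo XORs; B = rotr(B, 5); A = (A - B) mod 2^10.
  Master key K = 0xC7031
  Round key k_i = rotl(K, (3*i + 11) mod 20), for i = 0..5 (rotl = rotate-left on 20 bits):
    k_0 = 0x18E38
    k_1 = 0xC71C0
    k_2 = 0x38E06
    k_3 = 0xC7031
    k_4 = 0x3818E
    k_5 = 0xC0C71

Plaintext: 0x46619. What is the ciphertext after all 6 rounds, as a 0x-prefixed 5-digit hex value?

0x9D919

s_0 = plaintext = 0x46619
s_1 = Round(s_0, k_0) = 0x42B53
s_2 = Round(s_1, k_1) = 0x67566
s_3 = Round(s_2, k_2) = 0x41428
s_4 = Round(s_3, k_3) = 0x4721D
s_5 = Round(s_4, k_4) = 0xADF50
s_6 = Round(s_5, k_5) = 0x9D919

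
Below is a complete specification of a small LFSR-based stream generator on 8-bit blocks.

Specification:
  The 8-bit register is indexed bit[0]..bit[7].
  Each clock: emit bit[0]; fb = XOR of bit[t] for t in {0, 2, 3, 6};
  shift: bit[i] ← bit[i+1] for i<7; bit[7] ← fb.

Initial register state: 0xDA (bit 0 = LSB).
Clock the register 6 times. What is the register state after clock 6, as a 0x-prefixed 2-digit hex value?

reg_0 = 0xDA
clock 1: out=0, reg = 0x6D
clock 2: out=1, reg = 0x36
clock 3: out=0, reg = 0x9B
clock 4: out=1, reg = 0x4D
clock 5: out=1, reg = 0x26
clock 6: out=0, reg = 0x93

0x93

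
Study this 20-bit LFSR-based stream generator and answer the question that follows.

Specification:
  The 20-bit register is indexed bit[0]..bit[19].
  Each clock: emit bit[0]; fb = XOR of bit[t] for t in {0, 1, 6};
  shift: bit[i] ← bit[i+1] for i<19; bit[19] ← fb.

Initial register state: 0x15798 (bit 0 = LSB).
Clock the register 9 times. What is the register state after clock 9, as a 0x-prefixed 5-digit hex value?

0x850AB

reg_0 = 0x15798
clock 1: out=0, reg = 0x0ABCC
clock 2: out=0, reg = 0x855E6
clock 3: out=0, reg = 0x42AF3
clock 4: out=1, reg = 0xA1579
clock 5: out=1, reg = 0x50ABC
clock 6: out=0, reg = 0x2855E
clock 7: out=0, reg = 0x142AF
clock 8: out=1, reg = 0x0A157
clock 9: out=1, reg = 0x850AB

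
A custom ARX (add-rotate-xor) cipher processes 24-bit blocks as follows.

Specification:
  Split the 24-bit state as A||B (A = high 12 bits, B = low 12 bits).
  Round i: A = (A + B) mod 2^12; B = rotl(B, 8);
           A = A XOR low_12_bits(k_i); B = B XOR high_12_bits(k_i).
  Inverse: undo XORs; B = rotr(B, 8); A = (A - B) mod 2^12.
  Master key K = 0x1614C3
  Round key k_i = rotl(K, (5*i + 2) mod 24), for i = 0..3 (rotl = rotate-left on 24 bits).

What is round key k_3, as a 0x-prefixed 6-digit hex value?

K = 0x1614C3
k_0 = rotl(K, (5*0+2) mod 24) = rotl(K, 2) = 0x58530C
k_1 = rotl(K, (5*1+2) mod 24) = rotl(K, 7) = 0x0A618B
k_2 = rotl(K, (5*2+2) mod 24) = rotl(K, 12) = 0x4C3161
k_3 = rotl(K, (5*3+2) mod 24) = rotl(K, 17) = 0x862C29

0x862C29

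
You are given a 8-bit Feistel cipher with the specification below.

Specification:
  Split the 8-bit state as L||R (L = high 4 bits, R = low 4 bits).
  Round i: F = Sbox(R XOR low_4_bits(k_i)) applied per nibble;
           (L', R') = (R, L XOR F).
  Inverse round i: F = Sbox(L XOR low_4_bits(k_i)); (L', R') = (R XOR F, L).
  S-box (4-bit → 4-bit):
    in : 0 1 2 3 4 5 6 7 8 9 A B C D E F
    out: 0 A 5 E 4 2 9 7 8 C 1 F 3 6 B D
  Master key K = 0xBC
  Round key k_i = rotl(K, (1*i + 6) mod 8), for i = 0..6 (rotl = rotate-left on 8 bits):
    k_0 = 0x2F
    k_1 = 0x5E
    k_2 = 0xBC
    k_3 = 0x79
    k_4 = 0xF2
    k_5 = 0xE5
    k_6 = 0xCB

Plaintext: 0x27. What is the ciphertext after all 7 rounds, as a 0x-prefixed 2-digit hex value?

0x60

s_0 = plaintext = 0x27
s_1 = Round(s_0, k_0) = 0x7A
s_2 = Round(s_1, k_1) = 0xA3
s_3 = Round(s_2, k_2) = 0x37
s_4 = Round(s_3, k_3) = 0x78
s_5 = Round(s_4, k_4) = 0x86
s_6 = Round(s_5, k_5) = 0x66
s_7 = Round(s_6, k_6) = 0x60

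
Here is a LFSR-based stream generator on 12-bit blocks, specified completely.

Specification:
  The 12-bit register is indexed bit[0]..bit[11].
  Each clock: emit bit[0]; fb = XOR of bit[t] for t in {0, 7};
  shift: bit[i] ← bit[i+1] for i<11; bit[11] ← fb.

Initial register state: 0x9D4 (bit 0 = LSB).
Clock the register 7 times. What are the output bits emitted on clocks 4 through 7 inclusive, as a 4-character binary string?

0101

reg_0 = 0x9D4
clock 1: out=0, reg = 0xCEA
clock 2: out=0, reg = 0xE75
clock 3: out=1, reg = 0xF3A
clock 4: out=0, reg = 0x79D
clock 5: out=1, reg = 0x3CE
clock 6: out=0, reg = 0x9E7
clock 7: out=1, reg = 0x4F3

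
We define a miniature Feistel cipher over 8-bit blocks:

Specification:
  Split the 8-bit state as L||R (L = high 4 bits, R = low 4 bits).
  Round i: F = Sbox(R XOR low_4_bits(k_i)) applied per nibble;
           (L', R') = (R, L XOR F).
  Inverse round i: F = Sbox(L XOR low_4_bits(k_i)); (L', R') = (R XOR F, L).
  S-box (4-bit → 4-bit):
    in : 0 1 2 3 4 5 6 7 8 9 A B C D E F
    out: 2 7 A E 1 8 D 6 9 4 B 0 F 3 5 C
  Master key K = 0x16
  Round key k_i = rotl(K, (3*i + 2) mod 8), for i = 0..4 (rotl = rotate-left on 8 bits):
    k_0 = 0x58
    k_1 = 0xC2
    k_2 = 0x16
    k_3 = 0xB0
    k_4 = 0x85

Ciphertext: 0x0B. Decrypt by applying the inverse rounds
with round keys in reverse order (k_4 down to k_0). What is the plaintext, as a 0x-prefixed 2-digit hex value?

s_0 = ciphertext = 0x0B
s_1 = InvRound(s_0, k_4) = 0x30
s_2 = InvRound(s_1, k_3) = 0xE3
s_3 = InvRound(s_2, k_2) = 0xAE
s_4 = InvRound(s_3, k_1) = 0x7A
s_5 = InvRound(s_4, k_0) = 0x67

0x67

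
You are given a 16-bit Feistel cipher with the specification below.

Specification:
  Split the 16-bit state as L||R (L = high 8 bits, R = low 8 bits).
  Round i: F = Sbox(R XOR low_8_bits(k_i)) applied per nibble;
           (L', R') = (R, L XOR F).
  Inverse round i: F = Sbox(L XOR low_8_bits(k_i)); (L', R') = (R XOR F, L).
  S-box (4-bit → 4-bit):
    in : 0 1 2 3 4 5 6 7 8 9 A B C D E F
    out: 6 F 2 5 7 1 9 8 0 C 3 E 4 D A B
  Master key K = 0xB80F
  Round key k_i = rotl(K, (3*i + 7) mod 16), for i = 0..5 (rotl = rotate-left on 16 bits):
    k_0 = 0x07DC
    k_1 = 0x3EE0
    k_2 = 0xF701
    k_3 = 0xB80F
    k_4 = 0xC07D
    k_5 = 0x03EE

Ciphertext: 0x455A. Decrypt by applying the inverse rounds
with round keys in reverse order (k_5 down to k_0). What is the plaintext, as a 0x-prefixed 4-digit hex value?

0xC990

s_0 = ciphertext = 0x455A
s_1 = InvRound(s_0, k_5) = 0x6445
s_2 = InvRound(s_1, k_4) = 0xB964
s_3 = InvRound(s_2, k_3) = 0x8DB9
s_4 = InvRound(s_3, k_2) = 0xBD8D
s_5 = InvRound(s_4, k_1) = 0x90BD
s_6 = InvRound(s_5, k_0) = 0xC990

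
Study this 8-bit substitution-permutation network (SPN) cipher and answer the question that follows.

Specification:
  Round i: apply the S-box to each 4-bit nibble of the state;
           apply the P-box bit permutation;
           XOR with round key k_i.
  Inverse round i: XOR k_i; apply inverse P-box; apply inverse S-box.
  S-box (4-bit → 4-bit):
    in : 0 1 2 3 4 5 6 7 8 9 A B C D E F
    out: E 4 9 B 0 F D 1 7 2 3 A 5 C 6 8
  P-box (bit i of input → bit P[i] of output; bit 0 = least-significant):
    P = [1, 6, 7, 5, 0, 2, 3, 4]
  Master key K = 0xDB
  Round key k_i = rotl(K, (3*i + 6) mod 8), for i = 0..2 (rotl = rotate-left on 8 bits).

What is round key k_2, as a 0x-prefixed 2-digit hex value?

K = 0xDB
k_0 = rotl(K, (3*0+6) mod 8) = rotl(K, 6) = 0xF6
k_1 = rotl(K, (3*1+6) mod 8) = rotl(K, 1) = 0xB7
k_2 = rotl(K, (3*2+6) mod 8) = rotl(K, 4) = 0xBD

0xBD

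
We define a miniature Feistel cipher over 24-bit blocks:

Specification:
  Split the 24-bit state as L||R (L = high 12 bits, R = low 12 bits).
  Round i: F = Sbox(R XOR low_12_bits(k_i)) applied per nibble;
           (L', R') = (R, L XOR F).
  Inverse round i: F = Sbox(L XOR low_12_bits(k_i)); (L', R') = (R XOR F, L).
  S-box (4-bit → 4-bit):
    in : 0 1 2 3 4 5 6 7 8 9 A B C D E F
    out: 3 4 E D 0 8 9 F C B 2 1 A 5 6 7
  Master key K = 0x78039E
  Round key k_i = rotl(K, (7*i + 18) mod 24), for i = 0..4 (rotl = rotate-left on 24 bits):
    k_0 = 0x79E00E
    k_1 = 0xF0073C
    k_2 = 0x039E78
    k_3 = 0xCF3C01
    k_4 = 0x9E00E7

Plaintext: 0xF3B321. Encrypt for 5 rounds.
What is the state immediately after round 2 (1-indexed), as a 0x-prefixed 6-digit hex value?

0x2DCB42

s_0 = plaintext = 0xF3B321
s_1 = Round(s_0, k_0) = 0x3212DC
s_2 = Round(s_1, k_1) = 0x2DCB42
s_3 = Round(s_2, k_2) = 0xB42A0E
s_4 = Round(s_3, k_3) = 0xA0E275
s_5 = Round(s_4, k_4) = 0x2754B0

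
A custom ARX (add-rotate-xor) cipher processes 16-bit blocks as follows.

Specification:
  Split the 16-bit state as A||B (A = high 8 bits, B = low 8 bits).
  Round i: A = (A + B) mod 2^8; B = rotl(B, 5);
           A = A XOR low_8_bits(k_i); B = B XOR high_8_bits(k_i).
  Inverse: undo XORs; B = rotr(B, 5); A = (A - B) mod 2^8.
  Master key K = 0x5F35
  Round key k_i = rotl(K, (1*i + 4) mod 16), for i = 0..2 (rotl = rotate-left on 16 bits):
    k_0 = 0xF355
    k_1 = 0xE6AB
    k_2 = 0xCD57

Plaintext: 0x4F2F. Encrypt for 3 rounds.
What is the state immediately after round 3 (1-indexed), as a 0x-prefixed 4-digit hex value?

s_0 = plaintext = 0x4F2F
s_1 = Round(s_0, k_0) = 0x2B16
s_2 = Round(s_1, k_1) = 0xEA24
s_3 = Round(s_2, k_2) = 0x5949

0x5949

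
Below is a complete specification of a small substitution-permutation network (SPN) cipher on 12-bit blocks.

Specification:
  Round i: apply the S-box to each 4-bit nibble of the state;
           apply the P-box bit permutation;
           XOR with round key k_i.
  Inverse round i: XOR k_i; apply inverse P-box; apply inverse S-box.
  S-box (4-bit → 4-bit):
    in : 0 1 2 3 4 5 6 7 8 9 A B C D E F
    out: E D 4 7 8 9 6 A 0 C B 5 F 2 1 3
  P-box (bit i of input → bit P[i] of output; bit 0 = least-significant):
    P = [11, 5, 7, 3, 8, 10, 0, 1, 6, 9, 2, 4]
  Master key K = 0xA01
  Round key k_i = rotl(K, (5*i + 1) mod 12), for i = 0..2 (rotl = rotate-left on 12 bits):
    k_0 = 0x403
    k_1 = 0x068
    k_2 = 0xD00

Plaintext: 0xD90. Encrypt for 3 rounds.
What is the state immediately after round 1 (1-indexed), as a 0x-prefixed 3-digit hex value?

s_0 = plaintext = 0xD90
s_1 = Round(s_0, k_0) = 0x6A8
s_2 = Round(s_1, k_1) = 0x76E
s_3 = Round(s_2, k_2) = 0x311

0x6A8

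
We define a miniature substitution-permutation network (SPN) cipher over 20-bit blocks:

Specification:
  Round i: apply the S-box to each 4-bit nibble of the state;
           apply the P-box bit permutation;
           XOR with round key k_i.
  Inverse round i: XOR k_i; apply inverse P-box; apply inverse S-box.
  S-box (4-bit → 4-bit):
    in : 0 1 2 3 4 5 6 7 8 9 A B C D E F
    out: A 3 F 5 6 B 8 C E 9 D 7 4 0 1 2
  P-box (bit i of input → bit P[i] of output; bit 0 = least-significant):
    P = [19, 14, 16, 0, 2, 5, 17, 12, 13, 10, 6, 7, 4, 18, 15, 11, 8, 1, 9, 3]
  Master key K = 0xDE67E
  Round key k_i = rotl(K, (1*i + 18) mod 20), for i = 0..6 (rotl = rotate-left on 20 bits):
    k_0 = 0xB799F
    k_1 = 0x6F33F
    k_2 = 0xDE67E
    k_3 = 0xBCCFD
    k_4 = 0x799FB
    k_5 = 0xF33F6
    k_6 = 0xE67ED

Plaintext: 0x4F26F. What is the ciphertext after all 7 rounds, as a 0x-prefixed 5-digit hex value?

s_0 = plaintext = 0x4F26F
s_1 = Round(s_0, k_0) = 0xF0F5D
s_2 = Round(s_1, k_1) = 0x2EF19
s_3 = Round(s_2, k_2) = 0x5E141
s_4 = Round(s_3, k_3) = 0x1A9C7
s_5 = Round(s_4, k_4) = 0x43068
s_6 = Round(s_5, k_5) = 0xEE565
s_7 = Round(s_6, k_6) = 0x6127C

0x6127C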